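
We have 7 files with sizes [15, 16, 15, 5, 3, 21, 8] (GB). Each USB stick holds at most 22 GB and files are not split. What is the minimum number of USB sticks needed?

5

Total = 21 + 16 + 15 + 15 + 8 + 5 + 3 = 83 GB.
Lower bound: ⌈83/22⌉ = 4 USB sticks.
A packing using 5 USB sticks:
  USB stick 1: 21 = 21
  USB stick 2: 16 + 5 = 21
  USB stick 3: 15 + 3 = 18
  USB stick 4: 15 = 15
  USB stick 5: 8 = 8
No arrangement into 4 USB sticks stays within capacity, so 5 is optimal.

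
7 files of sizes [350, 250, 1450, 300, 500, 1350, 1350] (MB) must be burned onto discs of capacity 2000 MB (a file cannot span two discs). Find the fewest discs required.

3

Total = 1450 + 1350 + 1350 + 500 + 350 + 300 + 250 = 5550 MB.
Lower bound: ⌈5550/2000⌉ = 3 discs.
A packing using 3 discs:
  disc 1: 1450 + 500 = 1950
  disc 2: 1350 + 350 + 300 = 2000
  disc 3: 1350 + 250 = 1600
This matches the lower bound, so 3 is optimal.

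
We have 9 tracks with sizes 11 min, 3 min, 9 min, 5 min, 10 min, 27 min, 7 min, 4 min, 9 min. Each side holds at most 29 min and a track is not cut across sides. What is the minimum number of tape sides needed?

Total = 27 + 11 + 10 + 9 + 9 + 7 + 5 + 4 + 3 = 85 min.
Lower bound: ⌈85/29⌉ = 3 tape sides.
A packing using 3 tape sides:
  side 1: 27 = 27
  side 2: 11 + 10 + 5 + 3 = 29
  side 3: 9 + 9 + 7 + 4 = 29
This matches the lower bound, so 3 is optimal.

3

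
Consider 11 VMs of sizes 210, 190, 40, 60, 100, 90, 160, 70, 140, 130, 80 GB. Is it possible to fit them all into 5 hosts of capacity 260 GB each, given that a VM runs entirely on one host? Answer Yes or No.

Total = 1270 GB; ⌈1270/260⌉ = 5.
The bound of 5 does not rule out 5, but exhaustive search shows no assignment into 5 hosts of capacity 260 GB exists — the minimum is 6.

No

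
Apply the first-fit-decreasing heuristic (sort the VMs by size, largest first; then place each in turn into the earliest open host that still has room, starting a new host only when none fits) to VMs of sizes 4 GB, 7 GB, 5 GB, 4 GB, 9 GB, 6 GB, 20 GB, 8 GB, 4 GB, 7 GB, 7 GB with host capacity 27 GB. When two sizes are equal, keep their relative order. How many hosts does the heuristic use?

Sorted descending: 20, 9, 8, 7, 7, 7, 6, 5, 4, 4, 4.
  20 → host 1 (new)  [load 20/27]
  9 → host 2 (new)  [load 9/27]
  8 → host 2  [load 17/27]
  7 → host 1  [load 27/27]
  7 → host 2  [load 24/27]
  7 → host 3 (new)  [load 7/27]
  6 → host 3  [load 13/27]
  5 → host 3  [load 18/27]
  4 → host 3  [load 22/27]
  4 → host 3  [load 26/27]
  4 → host 4 (new)  [load 4/27]
4 hosts opened.

4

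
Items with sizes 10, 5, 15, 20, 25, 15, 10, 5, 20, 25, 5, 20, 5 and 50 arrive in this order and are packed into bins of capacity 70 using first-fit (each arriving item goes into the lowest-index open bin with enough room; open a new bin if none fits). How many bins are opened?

4

  10 → bin 1 (new)  [load 10/70]
  5 → bin 1  [load 15/70]
  15 → bin 1  [load 30/70]
  20 → bin 1  [load 50/70]
  25 → bin 2 (new)  [load 25/70]
  15 → bin 1  [load 65/70]
  10 → bin 2  [load 35/70]
  5 → bin 1  [load 70/70]
  20 → bin 2  [load 55/70]
  25 → bin 3 (new)  [load 25/70]
  5 → bin 2  [load 60/70]
  20 → bin 3  [load 45/70]
  5 → bin 2  [load 65/70]
  50 → bin 4 (new)  [load 50/70]
4 bins opened.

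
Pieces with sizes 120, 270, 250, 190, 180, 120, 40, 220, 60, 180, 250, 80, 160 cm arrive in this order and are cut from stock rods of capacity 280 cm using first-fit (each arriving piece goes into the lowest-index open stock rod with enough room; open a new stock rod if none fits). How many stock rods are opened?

  120 → stock rod 1 (new)  [load 120/280]
  270 → stock rod 2 (new)  [load 270/280]
  250 → stock rod 3 (new)  [load 250/280]
  190 → stock rod 4 (new)  [load 190/280]
  180 → stock rod 5 (new)  [load 180/280]
  120 → stock rod 1  [load 240/280]
  40 → stock rod 1  [load 280/280]
  220 → stock rod 6 (new)  [load 220/280]
  60 → stock rod 4  [load 250/280]
  180 → stock rod 7 (new)  [load 180/280]
  250 → stock rod 8 (new)  [load 250/280]
  80 → stock rod 5  [load 260/280]
  160 → stock rod 9 (new)  [load 160/280]
9 stock rods opened.

9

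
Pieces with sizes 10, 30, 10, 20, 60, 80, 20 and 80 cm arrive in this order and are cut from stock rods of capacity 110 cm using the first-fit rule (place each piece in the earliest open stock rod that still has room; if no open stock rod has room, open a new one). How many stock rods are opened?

4

  10 → stock rod 1 (new)  [load 10/110]
  30 → stock rod 1  [load 40/110]
  10 → stock rod 1  [load 50/110]
  20 → stock rod 1  [load 70/110]
  60 → stock rod 2 (new)  [load 60/110]
  80 → stock rod 3 (new)  [load 80/110]
  20 → stock rod 1  [load 90/110]
  80 → stock rod 4 (new)  [load 80/110]
4 stock rods opened.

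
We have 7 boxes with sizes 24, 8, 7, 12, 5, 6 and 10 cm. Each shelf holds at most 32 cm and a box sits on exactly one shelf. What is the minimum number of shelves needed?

Total = 24 + 12 + 10 + 8 + 7 + 6 + 5 = 72 cm.
Lower bound: ⌈72/32⌉ = 3 shelves.
A packing using 3 shelves:
  shelf 1: 24 + 8 = 32
  shelf 2: 12 + 10 + 7 = 29
  shelf 3: 6 + 5 = 11
This matches the lower bound, so 3 is optimal.

3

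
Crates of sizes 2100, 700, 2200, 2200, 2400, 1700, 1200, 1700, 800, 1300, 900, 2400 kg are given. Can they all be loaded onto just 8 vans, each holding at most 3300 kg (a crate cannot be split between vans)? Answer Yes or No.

A valid assignment using 7 vans:
  van 1: 2400 + 900 = 3300
  van 2: 2400 + 800 = 3200
  van 3: 2200 + 700 = 2900
  van 4: 2200 = 2200
  van 5: 2100 + 1200 = 3300
  van 6: 1700 + 1300 = 3000
  van 7: 1700 = 1700
That uses only 7 ≤ 8, so 8 vans are enough.

Yes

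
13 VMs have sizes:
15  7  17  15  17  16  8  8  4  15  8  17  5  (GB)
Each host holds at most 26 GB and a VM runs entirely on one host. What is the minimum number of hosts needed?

Total = 17 + 17 + 17 + 16 + 15 + 15 + 15 + 8 + 8 + 8 + 7 + 5 + 4 = 152 GB.
Lower bound: ⌈152/26⌉ = 6 hosts.
Also, 7 VMs each exceed 13 GB, and no two of those can share a host, so at least 7 hosts are needed.
A packing using 7 hosts:
  host 1: 17 + 8 = 25
  host 2: 17 + 8 = 25
  host 3: 17 + 8 = 25
  host 4: 16 + 7 = 23
  host 5: 15 + 5 + 4 = 24
  host 6: 15 = 15
  host 7: 15 = 15
This matches the lower bound, so 7 is optimal.

7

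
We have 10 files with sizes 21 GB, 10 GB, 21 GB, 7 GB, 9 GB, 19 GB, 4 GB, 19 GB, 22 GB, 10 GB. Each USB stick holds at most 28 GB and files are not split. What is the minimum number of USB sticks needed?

6

Total = 22 + 21 + 21 + 19 + 19 + 10 + 10 + 9 + 7 + 4 = 142 GB.
Lower bound: ⌈142/28⌉ = 6 USB sticks.
A packing using 6 USB sticks:
  USB stick 1: 22 + 4 = 26
  USB stick 2: 21 + 7 = 28
  USB stick 3: 21 = 21
  USB stick 4: 19 + 9 = 28
  USB stick 5: 19 = 19
  USB stick 6: 10 + 10 = 20
This matches the lower bound, so 6 is optimal.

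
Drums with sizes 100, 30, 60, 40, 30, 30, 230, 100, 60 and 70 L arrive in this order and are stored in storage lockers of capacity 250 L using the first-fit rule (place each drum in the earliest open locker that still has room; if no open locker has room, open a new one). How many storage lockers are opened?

4

  100 → locker 1 (new)  [load 100/250]
  30 → locker 1  [load 130/250]
  60 → locker 1  [load 190/250]
  40 → locker 1  [load 230/250]
  30 → locker 2 (new)  [load 30/250]
  30 → locker 2  [load 60/250]
  230 → locker 3 (new)  [load 230/250]
  100 → locker 2  [load 160/250]
  60 → locker 2  [load 220/250]
  70 → locker 4 (new)  [load 70/250]
4 storage lockers opened.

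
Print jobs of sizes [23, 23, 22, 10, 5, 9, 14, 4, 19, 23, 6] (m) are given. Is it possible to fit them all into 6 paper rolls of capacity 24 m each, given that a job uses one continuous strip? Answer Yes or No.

No

Total = 158 m; ⌈158/24⌉ = 7.
At least 7 paper rolls are required, but only 6 are allowed.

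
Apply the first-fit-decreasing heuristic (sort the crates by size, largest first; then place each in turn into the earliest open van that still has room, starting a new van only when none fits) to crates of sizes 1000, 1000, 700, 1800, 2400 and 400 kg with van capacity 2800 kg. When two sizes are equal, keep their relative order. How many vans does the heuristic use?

3

Sorted descending: 2400, 1800, 1000, 1000, 700, 400.
  2400 → van 1 (new)  [load 2400/2800]
  1800 → van 2 (new)  [load 1800/2800]
  1000 → van 2  [load 2800/2800]
  1000 → van 3 (new)  [load 1000/2800]
  700 → van 3  [load 1700/2800]
  400 → van 1  [load 2800/2800]
3 vans opened.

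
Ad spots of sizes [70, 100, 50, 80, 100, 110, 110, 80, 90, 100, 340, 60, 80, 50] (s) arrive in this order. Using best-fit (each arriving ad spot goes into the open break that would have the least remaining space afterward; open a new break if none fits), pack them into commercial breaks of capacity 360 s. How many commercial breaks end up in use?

5

  70 → break 1 (new)  [load 70/360]
  100 → break 1  [load 170/360]
  50 → break 1  [load 220/360]
  80 → break 1  [load 300/360]
  100 → break 2 (new)  [load 100/360]
  110 → break 2  [load 210/360]
  110 → break 2  [load 320/360]
  80 → break 3 (new)  [load 80/360]
  90 → break 3  [load 170/360]
  100 → break 3  [load 270/360]
  340 → break 4 (new)  [load 340/360]
  60 → break 1  [load 360/360]
  80 → break 3  [load 350/360]
  50 → break 5 (new)  [load 50/360]
5 commercial breaks opened.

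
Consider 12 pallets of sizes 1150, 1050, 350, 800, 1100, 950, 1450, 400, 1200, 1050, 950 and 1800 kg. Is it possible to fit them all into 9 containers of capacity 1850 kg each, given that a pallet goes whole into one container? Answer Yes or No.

A valid assignment using 9 containers:
  container 1: 1800 = 1800
  container 2: 1450 + 400 = 1850
  container 3: 1200 + 350 = 1550
  container 4: 1150 = 1150
  container 5: 1100 = 1100
  container 6: 1050 + 800 = 1850
  container 7: 1050 = 1050
  container 8: 950 = 950
  container 9: 950 = 950
Every load is within 1850 kg, so 9 containers suffice.

Yes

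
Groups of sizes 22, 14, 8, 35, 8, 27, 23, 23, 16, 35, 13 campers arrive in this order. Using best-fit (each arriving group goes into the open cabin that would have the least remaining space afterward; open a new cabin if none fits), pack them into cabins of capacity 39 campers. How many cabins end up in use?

  22 → cabin 1 (new)  [load 22/39]
  14 → cabin 1  [load 36/39]
  8 → cabin 2 (new)  [load 8/39]
  35 → cabin 3 (new)  [load 35/39]
  8 → cabin 2  [load 16/39]
  27 → cabin 4 (new)  [load 27/39]
  23 → cabin 2  [load 39/39]
  23 → cabin 5 (new)  [load 23/39]
  16 → cabin 5  [load 39/39]
  35 → cabin 6 (new)  [load 35/39]
  13 → cabin 7 (new)  [load 13/39]
7 cabins opened.

7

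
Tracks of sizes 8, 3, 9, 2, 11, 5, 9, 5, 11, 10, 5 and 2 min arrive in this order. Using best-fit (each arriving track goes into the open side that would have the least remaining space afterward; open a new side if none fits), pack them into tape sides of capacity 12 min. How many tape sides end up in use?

  8 → side 1 (new)  [load 8/12]
  3 → side 1  [load 11/12]
  9 → side 2 (new)  [load 9/12]
  2 → side 2  [load 11/12]
  11 → side 3 (new)  [load 11/12]
  5 → side 4 (new)  [load 5/12]
  9 → side 5 (new)  [load 9/12]
  5 → side 4  [load 10/12]
  11 → side 6 (new)  [load 11/12]
  10 → side 7 (new)  [load 10/12]
  5 → side 8 (new)  [load 5/12]
  2 → side 4  [load 12/12]
8 tape sides opened.

8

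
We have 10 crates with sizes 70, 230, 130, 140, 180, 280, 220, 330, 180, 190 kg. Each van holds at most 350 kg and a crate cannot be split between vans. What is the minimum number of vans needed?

Total = 330 + 280 + 230 + 220 + 190 + 180 + 180 + 140 + 130 + 70 = 1950 kg.
Lower bound: ⌈1950/350⌉ = 6 vans.
Also, 7 crates each exceed 175 kg, and no two of those can share a van, so at least 7 vans are needed.
A packing using 7 vans:
  van 1: 330 = 330
  van 2: 280 + 70 = 350
  van 3: 230 = 230
  van 4: 220 + 130 = 350
  van 5: 190 + 140 = 330
  van 6: 180 = 180
  van 7: 180 = 180
This matches the lower bound, so 7 is optimal.

7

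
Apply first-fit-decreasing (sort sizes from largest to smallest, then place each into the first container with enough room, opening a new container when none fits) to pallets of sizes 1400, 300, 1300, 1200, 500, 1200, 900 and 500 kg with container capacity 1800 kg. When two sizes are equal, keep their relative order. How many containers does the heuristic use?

Sorted descending: 1400, 1300, 1200, 1200, 900, 500, 500, 300.
  1400 → container 1 (new)  [load 1400/1800]
  1300 → container 2 (new)  [load 1300/1800]
  1200 → container 3 (new)  [load 1200/1800]
  1200 → container 4 (new)  [load 1200/1800]
  900 → container 5 (new)  [load 900/1800]
  500 → container 2  [load 1800/1800]
  500 → container 3  [load 1700/1800]
  300 → container 1  [load 1700/1800]
5 containers opened.

5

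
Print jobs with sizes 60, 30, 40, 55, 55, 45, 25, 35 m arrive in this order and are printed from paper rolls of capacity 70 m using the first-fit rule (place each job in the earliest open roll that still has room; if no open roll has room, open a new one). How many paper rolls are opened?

  60 → roll 1 (new)  [load 60/70]
  30 → roll 2 (new)  [load 30/70]
  40 → roll 2  [load 70/70]
  55 → roll 3 (new)  [load 55/70]
  55 → roll 4 (new)  [load 55/70]
  45 → roll 5 (new)  [load 45/70]
  25 → roll 5  [load 70/70]
  35 → roll 6 (new)  [load 35/70]
6 paper rolls opened.

6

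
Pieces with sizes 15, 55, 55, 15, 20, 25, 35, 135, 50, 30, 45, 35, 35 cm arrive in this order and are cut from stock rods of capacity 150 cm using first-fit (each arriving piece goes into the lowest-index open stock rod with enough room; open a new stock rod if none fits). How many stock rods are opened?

  15 → stock rod 1 (new)  [load 15/150]
  55 → stock rod 1  [load 70/150]
  55 → stock rod 1  [load 125/150]
  15 → stock rod 1  [load 140/150]
  20 → stock rod 2 (new)  [load 20/150]
  25 → stock rod 2  [load 45/150]
  35 → stock rod 2  [load 80/150]
  135 → stock rod 3 (new)  [load 135/150]
  50 → stock rod 2  [load 130/150]
  30 → stock rod 4 (new)  [load 30/150]
  45 → stock rod 4  [load 75/150]
  35 → stock rod 4  [load 110/150]
  35 → stock rod 4  [load 145/150]
4 stock rods opened.

4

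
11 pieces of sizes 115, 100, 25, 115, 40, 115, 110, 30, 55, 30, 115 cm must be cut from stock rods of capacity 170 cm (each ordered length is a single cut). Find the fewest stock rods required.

6

Total = 115 + 115 + 115 + 115 + 110 + 100 + 55 + 40 + 30 + 30 + 25 = 850 cm.
Lower bound: ⌈850/170⌉ = 5 stock rods.
Also, 6 pieces each exceed 85 cm, and no two of those can share a stock rod, so at least 6 stock rods are needed.
A packing using 6 stock rods:
  stock rod 1: 115 + 55 = 170
  stock rod 2: 115 + 40 = 155
  stock rod 3: 115 + 30 + 25 = 170
  stock rod 4: 115 + 30 = 145
  stock rod 5: 110 = 110
  stock rod 6: 100 = 100
This matches the lower bound, so 6 is optimal.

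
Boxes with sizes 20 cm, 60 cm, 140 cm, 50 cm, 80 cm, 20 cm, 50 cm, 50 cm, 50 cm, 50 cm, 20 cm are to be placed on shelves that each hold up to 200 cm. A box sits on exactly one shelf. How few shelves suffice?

Total = 140 + 80 + 60 + 50 + 50 + 50 + 50 + 50 + 20 + 20 + 20 = 590 cm.
Lower bound: ⌈590/200⌉ = 3 shelves.
A packing using 3 shelves:
  shelf 1: 140 + 60 = 200
  shelf 2: 80 + 50 + 50 + 20 = 200
  shelf 3: 50 + 50 + 50 + 20 + 20 = 190
This matches the lower bound, so 3 is optimal.

3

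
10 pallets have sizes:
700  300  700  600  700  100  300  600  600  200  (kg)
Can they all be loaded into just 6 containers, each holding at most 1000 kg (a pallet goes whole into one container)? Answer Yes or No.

A valid assignment using 6 containers:
  container 1: 700 + 300 = 1000
  container 2: 700 + 300 = 1000
  container 3: 700 + 200 + 100 = 1000
  container 4: 600 = 600
  container 5: 600 = 600
  container 6: 600 = 600
Every load is within 1000 kg, so 6 containers suffice.

Yes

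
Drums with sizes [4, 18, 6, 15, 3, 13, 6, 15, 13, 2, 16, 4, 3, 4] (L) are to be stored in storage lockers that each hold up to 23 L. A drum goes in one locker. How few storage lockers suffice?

6

Total = 18 + 16 + 15 + 15 + 13 + 13 + 6 + 6 + 4 + 4 + 4 + 3 + 3 + 2 = 122 L.
Lower bound: ⌈122/23⌉ = 6 storage lockers.
A packing using 6 storage lockers:
  locker 1: 18 + 4 = 22
  locker 2: 16 + 6 = 22
  locker 3: 15 + 6 + 2 = 23
  locker 4: 15 + 4 + 4 = 23
  locker 5: 13 + 3 + 3 = 19
  locker 6: 13 = 13
This matches the lower bound, so 6 is optimal.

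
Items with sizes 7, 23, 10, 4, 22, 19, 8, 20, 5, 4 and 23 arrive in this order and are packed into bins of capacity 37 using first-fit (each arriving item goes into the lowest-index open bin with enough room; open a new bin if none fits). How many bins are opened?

5

  7 → bin 1 (new)  [load 7/37]
  23 → bin 1  [load 30/37]
  10 → bin 2 (new)  [load 10/37]
  4 → bin 1  [load 34/37]
  22 → bin 2  [load 32/37]
  19 → bin 3 (new)  [load 19/37]
  8 → bin 3  [load 27/37]
  20 → bin 4 (new)  [load 20/37]
  5 → bin 2  [load 37/37]
  4 → bin 3  [load 31/37]
  23 → bin 5 (new)  [load 23/37]
5 bins opened.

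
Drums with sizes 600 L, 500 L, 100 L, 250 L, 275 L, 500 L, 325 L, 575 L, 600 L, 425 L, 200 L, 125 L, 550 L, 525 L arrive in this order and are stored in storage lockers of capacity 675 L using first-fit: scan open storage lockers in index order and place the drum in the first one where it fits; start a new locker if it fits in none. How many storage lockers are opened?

  600 → locker 1 (new)  [load 600/675]
  500 → locker 2 (new)  [load 500/675]
  100 → locker 2  [load 600/675]
  250 → locker 3 (new)  [load 250/675]
  275 → locker 3  [load 525/675]
  500 → locker 4 (new)  [load 500/675]
  325 → locker 5 (new)  [load 325/675]
  575 → locker 6 (new)  [load 575/675]
  600 → locker 7 (new)  [load 600/675]
  425 → locker 8 (new)  [load 425/675]
  200 → locker 5  [load 525/675]
  125 → locker 3  [load 650/675]
  550 → locker 9 (new)  [load 550/675]
  525 → locker 10 (new)  [load 525/675]
10 storage lockers opened.

10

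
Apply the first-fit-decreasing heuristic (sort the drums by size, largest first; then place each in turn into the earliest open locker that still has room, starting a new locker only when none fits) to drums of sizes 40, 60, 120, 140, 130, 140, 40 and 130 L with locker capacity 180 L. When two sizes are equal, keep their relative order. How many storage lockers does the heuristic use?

5

Sorted descending: 140, 140, 130, 130, 120, 60, 40, 40.
  140 → locker 1 (new)  [load 140/180]
  140 → locker 2 (new)  [load 140/180]
  130 → locker 3 (new)  [load 130/180]
  130 → locker 4 (new)  [load 130/180]
  120 → locker 5 (new)  [load 120/180]
  60 → locker 5  [load 180/180]
  40 → locker 1  [load 180/180]
  40 → locker 2  [load 180/180]
5 storage lockers opened.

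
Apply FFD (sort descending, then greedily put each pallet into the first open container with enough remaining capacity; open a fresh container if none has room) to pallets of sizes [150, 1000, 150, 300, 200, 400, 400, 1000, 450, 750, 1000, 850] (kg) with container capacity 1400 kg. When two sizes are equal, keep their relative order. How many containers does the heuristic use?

5

Sorted descending: 1000, 1000, 1000, 850, 750, 450, 400, 400, 300, 200, 150, 150.
  1000 → container 1 (new)  [load 1000/1400]
  1000 → container 2 (new)  [load 1000/1400]
  1000 → container 3 (new)  [load 1000/1400]
  850 → container 4 (new)  [load 850/1400]
  750 → container 5 (new)  [load 750/1400]
  450 → container 4  [load 1300/1400]
  400 → container 1  [load 1400/1400]
  400 → container 2  [load 1400/1400]
  300 → container 3  [load 1300/1400]
  200 → container 5  [load 950/1400]
  150 → container 5  [load 1100/1400]
  150 → container 5  [load 1250/1400]
5 containers opened.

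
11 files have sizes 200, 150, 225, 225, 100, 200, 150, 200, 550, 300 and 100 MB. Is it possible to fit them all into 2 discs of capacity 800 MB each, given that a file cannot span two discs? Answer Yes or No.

Total = 2400 MB; ⌈2400/800⌉ = 3.
At least 3 discs are required, but only 2 are allowed.

No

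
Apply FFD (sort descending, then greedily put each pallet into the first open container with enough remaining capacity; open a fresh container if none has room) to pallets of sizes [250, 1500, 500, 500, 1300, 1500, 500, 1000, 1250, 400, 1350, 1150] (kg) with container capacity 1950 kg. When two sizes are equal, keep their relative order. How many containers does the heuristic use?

7

Sorted descending: 1500, 1500, 1350, 1300, 1250, 1150, 1000, 500, 500, 500, 400, 250.
  1500 → container 1 (new)  [load 1500/1950]
  1500 → container 2 (new)  [load 1500/1950]
  1350 → container 3 (new)  [load 1350/1950]
  1300 → container 4 (new)  [load 1300/1950]
  1250 → container 5 (new)  [load 1250/1950]
  1150 → container 6 (new)  [load 1150/1950]
  1000 → container 7 (new)  [load 1000/1950]
  500 → container 3  [load 1850/1950]
  500 → container 4  [load 1800/1950]
  500 → container 5  [load 1750/1950]
  400 → container 1  [load 1900/1950]
  250 → container 2  [load 1750/1950]
7 containers opened.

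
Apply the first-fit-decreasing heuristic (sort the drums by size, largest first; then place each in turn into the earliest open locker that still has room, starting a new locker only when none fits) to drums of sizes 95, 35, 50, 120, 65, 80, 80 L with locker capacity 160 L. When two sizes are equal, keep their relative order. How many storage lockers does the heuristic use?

Sorted descending: 120, 95, 80, 80, 65, 50, 35.
  120 → locker 1 (new)  [load 120/160]
  95 → locker 2 (new)  [load 95/160]
  80 → locker 3 (new)  [load 80/160]
  80 → locker 3  [load 160/160]
  65 → locker 2  [load 160/160]
  50 → locker 4 (new)  [load 50/160]
  35 → locker 1  [load 155/160]
4 storage lockers opened.

4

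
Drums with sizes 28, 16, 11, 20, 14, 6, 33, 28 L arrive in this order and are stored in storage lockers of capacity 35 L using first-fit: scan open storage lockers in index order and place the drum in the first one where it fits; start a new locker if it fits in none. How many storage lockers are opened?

5

  28 → locker 1 (new)  [load 28/35]
  16 → locker 2 (new)  [load 16/35]
  11 → locker 2  [load 27/35]
  20 → locker 3 (new)  [load 20/35]
  14 → locker 3  [load 34/35]
  6 → locker 1  [load 34/35]
  33 → locker 4 (new)  [load 33/35]
  28 → locker 5 (new)  [load 28/35]
5 storage lockers opened.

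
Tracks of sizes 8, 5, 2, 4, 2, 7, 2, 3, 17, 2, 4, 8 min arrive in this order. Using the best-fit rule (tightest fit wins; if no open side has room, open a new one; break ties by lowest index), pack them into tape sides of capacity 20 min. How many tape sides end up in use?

  8 → side 1 (new)  [load 8/20]
  5 → side 1  [load 13/20]
  2 → side 1  [load 15/20]
  4 → side 1  [load 19/20]
  2 → side 2 (new)  [load 2/20]
  7 → side 2  [load 9/20]
  2 → side 2  [load 11/20]
  3 → side 2  [load 14/20]
  17 → side 3 (new)  [load 17/20]
  2 → side 3  [load 19/20]
  4 → side 2  [load 18/20]
  8 → side 4 (new)  [load 8/20]
4 tape sides opened.

4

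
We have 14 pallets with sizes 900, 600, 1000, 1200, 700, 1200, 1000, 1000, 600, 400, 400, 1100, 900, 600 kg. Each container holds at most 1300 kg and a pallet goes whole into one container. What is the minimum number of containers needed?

10

Total = 1200 + 1200 + 1100 + 1000 + 1000 + 1000 + 900 + 900 + 700 + 600 + 600 + 600 + 400 + 400 = 11600 kg.
Lower bound: ⌈11600/1300⌉ = 9 containers.
A packing using 10 containers:
  container 1: 1200 = 1200
  container 2: 1200 = 1200
  container 3: 1100 = 1100
  container 4: 1000 = 1000
  container 5: 1000 = 1000
  container 6: 1000 = 1000
  container 7: 900 + 400 = 1300
  container 8: 900 + 400 = 1300
  container 9: 700 + 600 = 1300
  container 10: 600 + 600 = 1200
No arrangement into 9 containers stays within capacity, so 10 is optimal.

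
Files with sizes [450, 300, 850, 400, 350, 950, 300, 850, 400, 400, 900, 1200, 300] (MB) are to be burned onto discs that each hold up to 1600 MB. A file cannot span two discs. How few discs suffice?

Total = 1200 + 950 + 900 + 850 + 850 + 450 + 400 + 400 + 400 + 350 + 300 + 300 + 300 = 7650 MB.
Lower bound: ⌈7650/1600⌉ = 5 discs.
A packing using 5 discs:
  disc 1: 1200 + 400 = 1600
  disc 2: 950 + 450 = 1400
  disc 3: 900 + 400 + 300 = 1600
  disc 4: 850 + 400 + 350 = 1600
  disc 5: 850 + 300 + 300 = 1450
This matches the lower bound, so 5 is optimal.

5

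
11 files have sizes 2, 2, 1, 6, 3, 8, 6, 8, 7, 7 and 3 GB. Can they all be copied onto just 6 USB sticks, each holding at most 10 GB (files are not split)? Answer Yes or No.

Yes

A valid assignment using 6 USB sticks:
  USB stick 1: 8 + 2 = 10
  USB stick 2: 8 + 2 = 10
  USB stick 3: 7 + 3 = 10
  USB stick 4: 7 + 3 = 10
  USB stick 5: 6 + 1 = 7
  USB stick 6: 6 = 6
Every load is within 10 GB, so 6 USB sticks suffice.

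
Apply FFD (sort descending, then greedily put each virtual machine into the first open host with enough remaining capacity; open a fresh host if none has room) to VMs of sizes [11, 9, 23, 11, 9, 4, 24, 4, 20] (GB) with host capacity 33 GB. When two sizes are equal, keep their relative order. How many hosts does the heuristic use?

4

Sorted descending: 24, 23, 20, 11, 11, 9, 9, 4, 4.
  24 → host 1 (new)  [load 24/33]
  23 → host 2 (new)  [load 23/33]
  20 → host 3 (new)  [load 20/33]
  11 → host 3  [load 31/33]
  11 → host 4 (new)  [load 11/33]
  9 → host 1  [load 33/33]
  9 → host 2  [load 32/33]
  4 → host 4  [load 15/33]
  4 → host 4  [load 19/33]
4 hosts opened.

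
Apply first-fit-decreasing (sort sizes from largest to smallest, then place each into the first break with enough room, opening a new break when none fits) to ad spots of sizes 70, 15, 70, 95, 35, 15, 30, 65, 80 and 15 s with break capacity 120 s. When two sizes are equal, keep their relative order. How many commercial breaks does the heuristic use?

Sorted descending: 95, 80, 70, 70, 65, 35, 30, 15, 15, 15.
  95 → break 1 (new)  [load 95/120]
  80 → break 2 (new)  [load 80/120]
  70 → break 3 (new)  [load 70/120]
  70 → break 4 (new)  [load 70/120]
  65 → break 5 (new)  [load 65/120]
  35 → break 2  [load 115/120]
  30 → break 3  [load 100/120]
  15 → break 1  [load 110/120]
  15 → break 3  [load 115/120]
  15 → break 4  [load 85/120]
5 commercial breaks opened.

5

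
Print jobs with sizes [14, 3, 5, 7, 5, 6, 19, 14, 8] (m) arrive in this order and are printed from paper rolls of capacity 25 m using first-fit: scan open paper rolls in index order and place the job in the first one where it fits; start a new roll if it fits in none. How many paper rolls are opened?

4

  14 → roll 1 (new)  [load 14/25]
  3 → roll 1  [load 17/25]
  5 → roll 1  [load 22/25]
  7 → roll 2 (new)  [load 7/25]
  5 → roll 2  [load 12/25]
  6 → roll 2  [load 18/25]
  19 → roll 3 (new)  [load 19/25]
  14 → roll 4 (new)  [load 14/25]
  8 → roll 4  [load 22/25]
4 paper rolls opened.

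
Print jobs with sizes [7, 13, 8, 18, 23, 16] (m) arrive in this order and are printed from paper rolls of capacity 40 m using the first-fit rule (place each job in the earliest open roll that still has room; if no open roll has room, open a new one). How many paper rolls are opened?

3

  7 → roll 1 (new)  [load 7/40]
  13 → roll 1  [load 20/40]
  8 → roll 1  [load 28/40]
  18 → roll 2 (new)  [load 18/40]
  23 → roll 3 (new)  [load 23/40]
  16 → roll 2  [load 34/40]
3 paper rolls opened.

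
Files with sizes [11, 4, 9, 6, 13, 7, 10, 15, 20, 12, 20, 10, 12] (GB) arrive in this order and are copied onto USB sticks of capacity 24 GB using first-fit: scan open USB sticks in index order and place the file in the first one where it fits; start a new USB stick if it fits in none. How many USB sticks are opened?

8

  11 → USB stick 1 (new)  [load 11/24]
  4 → USB stick 1  [load 15/24]
  9 → USB stick 1  [load 24/24]
  6 → USB stick 2 (new)  [load 6/24]
  13 → USB stick 2  [load 19/24]
  7 → USB stick 3 (new)  [load 7/24]
  10 → USB stick 3  [load 17/24]
  15 → USB stick 4 (new)  [load 15/24]
  20 → USB stick 5 (new)  [load 20/24]
  12 → USB stick 6 (new)  [load 12/24]
  20 → USB stick 7 (new)  [load 20/24]
  10 → USB stick 6  [load 22/24]
  12 → USB stick 8 (new)  [load 12/24]
8 USB sticks opened.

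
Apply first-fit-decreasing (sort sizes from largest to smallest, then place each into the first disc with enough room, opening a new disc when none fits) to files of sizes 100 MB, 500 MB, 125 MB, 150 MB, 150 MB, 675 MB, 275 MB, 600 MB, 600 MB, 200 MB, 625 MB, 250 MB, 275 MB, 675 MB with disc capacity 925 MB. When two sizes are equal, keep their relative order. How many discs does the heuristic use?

Sorted descending: 675, 675, 625, 600, 600, 500, 275, 275, 250, 200, 150, 150, 125, 100.
  675 → disc 1 (new)  [load 675/925]
  675 → disc 2 (new)  [load 675/925]
  625 → disc 3 (new)  [load 625/925]
  600 → disc 4 (new)  [load 600/925]
  600 → disc 5 (new)  [load 600/925]
  500 → disc 6 (new)  [load 500/925]
  275 → disc 3  [load 900/925]
  275 → disc 4  [load 875/925]
  250 → disc 1  [load 925/925]
  200 → disc 2  [load 875/925]
  150 → disc 5  [load 750/925]
  150 → disc 5  [load 900/925]
  125 → disc 6  [load 625/925]
  100 → disc 6  [load 725/925]
6 discs opened.

6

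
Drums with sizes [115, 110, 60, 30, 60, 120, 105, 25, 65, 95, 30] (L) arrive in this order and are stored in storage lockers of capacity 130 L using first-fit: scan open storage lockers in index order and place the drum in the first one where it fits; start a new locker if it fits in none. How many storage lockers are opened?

7

  115 → locker 1 (new)  [load 115/130]
  110 → locker 2 (new)  [load 110/130]
  60 → locker 3 (new)  [load 60/130]
  30 → locker 3  [load 90/130]
  60 → locker 4 (new)  [load 60/130]
  120 → locker 5 (new)  [load 120/130]
  105 → locker 6 (new)  [load 105/130]
  25 → locker 3  [load 115/130]
  65 → locker 4  [load 125/130]
  95 → locker 7 (new)  [load 95/130]
  30 → locker 7  [load 125/130]
7 storage lockers opened.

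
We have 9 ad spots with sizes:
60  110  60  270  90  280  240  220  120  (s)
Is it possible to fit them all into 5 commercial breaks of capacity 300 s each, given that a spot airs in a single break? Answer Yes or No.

Total = 1450 s; ⌈1450/300⌉ = 5.
The bound of 5 does not rule out 5, but exhaustive search shows no assignment into 5 commercial breaks of capacity 300 s exists — the minimum is 6.

No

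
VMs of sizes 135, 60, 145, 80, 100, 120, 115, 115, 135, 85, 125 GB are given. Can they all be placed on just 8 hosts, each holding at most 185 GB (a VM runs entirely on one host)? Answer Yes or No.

Total = 1215 GB; ⌈1215/185⌉ = 7.
8 VMs each exceed half the capacity and cannot share a host, forcing at least 8 hosts.
The bound of 8 does not rule out 8, but exhaustive search shows no assignment into 8 hosts of capacity 185 GB exists — the minimum is 9.

No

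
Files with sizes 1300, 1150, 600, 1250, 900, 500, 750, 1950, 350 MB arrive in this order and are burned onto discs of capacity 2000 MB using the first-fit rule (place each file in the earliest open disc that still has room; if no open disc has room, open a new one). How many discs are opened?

  1300 → disc 1 (new)  [load 1300/2000]
  1150 → disc 2 (new)  [load 1150/2000]
  600 → disc 1  [load 1900/2000]
  1250 → disc 3 (new)  [load 1250/2000]
  900 → disc 4 (new)  [load 900/2000]
  500 → disc 2  [load 1650/2000]
  750 → disc 3  [load 2000/2000]
  1950 → disc 5 (new)  [load 1950/2000]
  350 → disc 2  [load 2000/2000]
5 discs opened.

5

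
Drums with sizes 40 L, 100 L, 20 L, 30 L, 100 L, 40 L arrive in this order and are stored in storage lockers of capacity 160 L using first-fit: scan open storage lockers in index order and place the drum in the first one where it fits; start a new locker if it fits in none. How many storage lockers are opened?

  40 → locker 1 (new)  [load 40/160]
  100 → locker 1  [load 140/160]
  20 → locker 1  [load 160/160]
  30 → locker 2 (new)  [load 30/160]
  100 → locker 2  [load 130/160]
  40 → locker 3 (new)  [load 40/160]
3 storage lockers opened.

3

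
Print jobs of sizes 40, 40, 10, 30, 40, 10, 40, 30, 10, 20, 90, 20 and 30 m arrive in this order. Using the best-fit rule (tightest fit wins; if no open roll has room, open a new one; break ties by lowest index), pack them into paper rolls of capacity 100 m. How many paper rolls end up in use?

  40 → roll 1 (new)  [load 40/100]
  40 → roll 1  [load 80/100]
  10 → roll 1  [load 90/100]
  30 → roll 2 (new)  [load 30/100]
  40 → roll 2  [load 70/100]
  10 → roll 1  [load 100/100]
  40 → roll 3 (new)  [load 40/100]
  30 → roll 2  [load 100/100]
  10 → roll 3  [load 50/100]
  20 → roll 3  [load 70/100]
  90 → roll 4 (new)  [load 90/100]
  20 → roll 3  [load 90/100]
  30 → roll 5 (new)  [load 30/100]
5 paper rolls opened.

5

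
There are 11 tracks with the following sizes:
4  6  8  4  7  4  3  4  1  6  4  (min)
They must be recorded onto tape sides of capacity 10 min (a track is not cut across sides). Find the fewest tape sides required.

6

Total = 8 + 7 + 6 + 6 + 4 + 4 + 4 + 4 + 4 + 3 + 1 = 51 min.
Lower bound: ⌈51/10⌉ = 6 tape sides.
A packing using 6 tape sides:
  side 1: 8 + 1 = 9
  side 2: 7 + 3 = 10
  side 3: 6 + 4 = 10
  side 4: 6 + 4 = 10
  side 5: 4 + 4 = 8
  side 6: 4 = 4
This matches the lower bound, so 6 is optimal.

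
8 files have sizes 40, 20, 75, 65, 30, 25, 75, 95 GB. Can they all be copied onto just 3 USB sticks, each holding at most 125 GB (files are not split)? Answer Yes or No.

Total = 425 GB; ⌈425/125⌉ = 4.
At least 4 USB sticks are required, but only 3 are allowed.

No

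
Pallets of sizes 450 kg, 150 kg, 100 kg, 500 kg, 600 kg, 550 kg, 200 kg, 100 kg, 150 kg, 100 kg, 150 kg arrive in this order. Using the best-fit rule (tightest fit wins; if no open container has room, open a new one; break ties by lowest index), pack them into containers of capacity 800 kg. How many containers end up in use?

  450 → container 1 (new)  [load 450/800]
  150 → container 1  [load 600/800]
  100 → container 1  [load 700/800]
  500 → container 2 (new)  [load 500/800]
  600 → container 3 (new)  [load 600/800]
  550 → container 4 (new)  [load 550/800]
  200 → container 3  [load 800/800]
  100 → container 1  [load 800/800]
  150 → container 4  [load 700/800]
  100 → container 4  [load 800/800]
  150 → container 2  [load 650/800]
4 containers opened.

4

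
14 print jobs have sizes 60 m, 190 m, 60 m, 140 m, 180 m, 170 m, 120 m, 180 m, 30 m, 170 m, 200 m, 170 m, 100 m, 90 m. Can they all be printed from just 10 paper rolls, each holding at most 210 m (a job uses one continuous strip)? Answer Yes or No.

A valid assignment using 10 paper rolls:
  roll 1: 200 = 200
  roll 2: 190 = 190
  roll 3: 180 + 30 = 210
  roll 4: 180 = 180
  roll 5: 170 = 170
  roll 6: 170 = 170
  roll 7: 170 = 170
  roll 8: 140 + 60 = 200
  roll 9: 120 + 90 = 210
  roll 10: 100 + 60 = 160
Every load is within 210 m, so 10 paper rolls suffice.

Yes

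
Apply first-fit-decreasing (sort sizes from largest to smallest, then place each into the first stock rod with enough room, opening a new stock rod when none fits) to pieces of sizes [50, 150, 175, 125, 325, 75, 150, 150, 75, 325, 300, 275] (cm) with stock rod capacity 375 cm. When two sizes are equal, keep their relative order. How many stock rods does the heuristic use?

Sorted descending: 325, 325, 300, 275, 175, 150, 150, 150, 125, 75, 75, 50.
  325 → stock rod 1 (new)  [load 325/375]
  325 → stock rod 2 (new)  [load 325/375]
  300 → stock rod 3 (new)  [load 300/375]
  275 → stock rod 4 (new)  [load 275/375]
  175 → stock rod 5 (new)  [load 175/375]
  150 → stock rod 5  [load 325/375]
  150 → stock rod 6 (new)  [load 150/375]
  150 → stock rod 6  [load 300/375]
  125 → stock rod 7 (new)  [load 125/375]
  75 → stock rod 3  [load 375/375]
  75 → stock rod 4  [load 350/375]
  50 → stock rod 1  [load 375/375]
7 stock rods opened.

7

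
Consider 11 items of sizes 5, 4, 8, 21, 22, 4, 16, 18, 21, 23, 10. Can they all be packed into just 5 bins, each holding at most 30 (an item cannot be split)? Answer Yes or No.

No

Total = 152; ⌈152/30⌉ = 6.
At least 6 bins are required, but only 5 are allowed.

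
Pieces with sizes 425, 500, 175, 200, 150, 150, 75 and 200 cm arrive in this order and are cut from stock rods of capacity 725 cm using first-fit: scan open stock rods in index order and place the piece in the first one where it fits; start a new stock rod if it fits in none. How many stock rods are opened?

3

  425 → stock rod 1 (new)  [load 425/725]
  500 → stock rod 2 (new)  [load 500/725]
  175 → stock rod 1  [load 600/725]
  200 → stock rod 2  [load 700/725]
  150 → stock rod 3 (new)  [load 150/725]
  150 → stock rod 3  [load 300/725]
  75 → stock rod 1  [load 675/725]
  200 → stock rod 3  [load 500/725]
3 stock rods opened.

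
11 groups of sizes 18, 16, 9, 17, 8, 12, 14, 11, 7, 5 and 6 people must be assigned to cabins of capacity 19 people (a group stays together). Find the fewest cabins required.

7

Total = 18 + 17 + 16 + 14 + 12 + 11 + 9 + 8 + 7 + 6 + 5 = 123 people.
Lower bound: ⌈123/19⌉ = 7 cabins.
A packing using 7 cabins:
  cabin 1: 18 = 18
  cabin 2: 17 = 17
  cabin 3: 16 = 16
  cabin 4: 14 + 5 = 19
  cabin 5: 12 + 7 = 19
  cabin 6: 11 + 8 = 19
  cabin 7: 9 + 6 = 15
This matches the lower bound, so 7 is optimal.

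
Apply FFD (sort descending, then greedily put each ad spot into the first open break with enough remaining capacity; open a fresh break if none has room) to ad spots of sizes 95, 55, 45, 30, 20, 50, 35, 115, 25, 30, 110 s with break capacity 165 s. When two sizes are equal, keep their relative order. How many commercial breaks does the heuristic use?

4

Sorted descending: 115, 110, 95, 55, 50, 45, 35, 30, 30, 25, 20.
  115 → break 1 (new)  [load 115/165]
  110 → break 2 (new)  [load 110/165]
  95 → break 3 (new)  [load 95/165]
  55 → break 2  [load 165/165]
  50 → break 1  [load 165/165]
  45 → break 3  [load 140/165]
  35 → break 4 (new)  [load 35/165]
  30 → break 4  [load 65/165]
  30 → break 4  [load 95/165]
  25 → break 3  [load 165/165]
  20 → break 4  [load 115/165]
4 commercial breaks opened.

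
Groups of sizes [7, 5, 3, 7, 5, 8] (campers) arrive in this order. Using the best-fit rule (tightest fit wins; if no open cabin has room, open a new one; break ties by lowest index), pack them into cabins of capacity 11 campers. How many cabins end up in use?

  7 → cabin 1 (new)  [load 7/11]
  5 → cabin 2 (new)  [load 5/11]
  3 → cabin 1  [load 10/11]
  7 → cabin 3 (new)  [load 7/11]
  5 → cabin 2  [load 10/11]
  8 → cabin 4 (new)  [load 8/11]
4 cabins opened.

4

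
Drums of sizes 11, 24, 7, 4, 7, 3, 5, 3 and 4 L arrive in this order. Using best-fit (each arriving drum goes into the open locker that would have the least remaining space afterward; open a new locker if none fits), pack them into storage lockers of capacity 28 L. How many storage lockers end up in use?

3

  11 → locker 1 (new)  [load 11/28]
  24 → locker 2 (new)  [load 24/28]
  7 → locker 1  [load 18/28]
  4 → locker 2  [load 28/28]
  7 → locker 1  [load 25/28]
  3 → locker 1  [load 28/28]
  5 → locker 3 (new)  [load 5/28]
  3 → locker 3  [load 8/28]
  4 → locker 3  [load 12/28]
3 storage lockers opened.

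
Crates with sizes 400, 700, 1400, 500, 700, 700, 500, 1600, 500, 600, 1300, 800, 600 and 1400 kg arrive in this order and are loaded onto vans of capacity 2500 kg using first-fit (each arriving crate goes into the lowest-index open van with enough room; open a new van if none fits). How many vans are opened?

  400 → van 1 (new)  [load 400/2500]
  700 → van 1  [load 1100/2500]
  1400 → van 1  [load 2500/2500]
  500 → van 2 (new)  [load 500/2500]
  700 → van 2  [load 1200/2500]
  700 → van 2  [load 1900/2500]
  500 → van 2  [load 2400/2500]
  1600 → van 3 (new)  [load 1600/2500]
  500 → van 3  [load 2100/2500]
  600 → van 4 (new)  [load 600/2500]
  1300 → van 4  [load 1900/2500]
  800 → van 5 (new)  [load 800/2500]
  600 → van 4  [load 2500/2500]
  1400 → van 5  [load 2200/2500]
5 vans opened.

5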